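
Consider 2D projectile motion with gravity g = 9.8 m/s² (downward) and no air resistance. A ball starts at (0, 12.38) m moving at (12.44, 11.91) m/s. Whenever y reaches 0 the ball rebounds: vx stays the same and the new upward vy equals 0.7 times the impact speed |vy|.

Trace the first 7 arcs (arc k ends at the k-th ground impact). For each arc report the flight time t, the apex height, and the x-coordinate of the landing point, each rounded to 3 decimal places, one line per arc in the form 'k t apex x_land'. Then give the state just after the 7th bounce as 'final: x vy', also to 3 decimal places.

1 3.216 19.617 40.009
2 2.801 9.612 74.857
3 1.961 4.710 99.250
4 1.373 2.308 116.325
5 0.961 1.131 128.277
6 0.673 0.554 136.644
7 0.471 0.272 142.501
final: 142.501 1.615

Arc 1: start y=12.380, vy=11.910 → t=3.216, apex=19.617, x_land=40.009, impact vy=-19.609
  bounce: vy ← 0.7·19.609 = 13.726
Arc 2: start y=0.000, vy=13.726 → t=2.801, apex=9.612, x_land=74.857, impact vy=-13.726
  bounce: vy ← 0.7·13.726 = 9.608
Arc 3: start y=0.000, vy=9.608 → t=1.961, apex=4.710, x_land=99.250, impact vy=-9.608
  bounce: vy ← 0.7·9.608 = 6.726
Arc 4: start y=0.000, vy=6.726 → t=1.373, apex=2.308, x_land=116.325, impact vy=-6.726
  bounce: vy ← 0.7·6.726 = 4.708
Arc 5: start y=0.000, vy=4.708 → t=0.961, apex=1.131, x_land=128.277, impact vy=-4.708
  bounce: vy ← 0.7·4.708 = 3.296
Arc 6: start y=0.000, vy=3.296 → t=0.673, apex=0.554, x_land=136.644, impact vy=-3.296
  bounce: vy ← 0.7·3.296 = 2.307
Arc 7: start y=0.000, vy=2.307 → t=0.471, apex=0.272, x_land=142.501, impact vy=-2.307
  bounce: vy ← 0.7·2.307 = 1.615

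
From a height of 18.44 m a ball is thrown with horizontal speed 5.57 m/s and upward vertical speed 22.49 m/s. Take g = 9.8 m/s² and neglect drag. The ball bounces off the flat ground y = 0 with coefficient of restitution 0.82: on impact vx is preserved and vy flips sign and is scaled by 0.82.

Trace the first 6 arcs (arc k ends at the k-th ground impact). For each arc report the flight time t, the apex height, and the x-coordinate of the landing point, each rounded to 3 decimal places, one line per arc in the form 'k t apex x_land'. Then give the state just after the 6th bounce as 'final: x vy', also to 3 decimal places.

1 5.300 44.246 29.520
2 4.928 29.751 56.970
3 4.041 20.005 79.479
4 3.314 13.451 97.936
5 2.717 9.045 113.071
6 2.228 6.082 125.482
final: 125.482 8.953

Arc 1: start y=18.440, vy=22.490 → t=5.300, apex=44.246, x_land=29.520, impact vy=-29.449
  bounce: vy ← 0.82·29.449 = 24.148
Arc 2: start y=0.000, vy=24.148 → t=4.928, apex=29.751, x_land=56.970, impact vy=-24.148
  bounce: vy ← 0.82·24.148 = 19.801
Arc 3: start y=0.000, vy=19.801 → t=4.041, apex=20.005, x_land=79.479, impact vy=-19.801
  bounce: vy ← 0.82·19.801 = 16.237
Arc 4: start y=0.000, vy=16.237 → t=3.314, apex=13.451, x_land=97.936, impact vy=-16.237
  bounce: vy ← 0.82·16.237 = 13.314
Arc 5: start y=0.000, vy=13.314 → t=2.717, apex=9.045, x_land=113.071, impact vy=-13.314
  bounce: vy ← 0.82·13.314 = 10.918
Arc 6: start y=0.000, vy=10.918 → t=2.228, apex=6.082, x_land=125.482, impact vy=-10.918
  bounce: vy ← 0.82·10.918 = 8.953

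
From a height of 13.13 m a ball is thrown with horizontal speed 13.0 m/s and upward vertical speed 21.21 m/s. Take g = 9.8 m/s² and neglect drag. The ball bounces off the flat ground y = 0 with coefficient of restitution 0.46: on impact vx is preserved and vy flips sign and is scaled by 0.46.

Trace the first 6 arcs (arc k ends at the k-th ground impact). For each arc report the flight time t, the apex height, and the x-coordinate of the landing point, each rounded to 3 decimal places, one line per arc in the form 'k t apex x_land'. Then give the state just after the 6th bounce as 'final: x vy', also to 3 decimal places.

Arc 1: start y=13.130, vy=21.210 → t=4.878, apex=36.082, x_land=63.413, impact vy=-26.593
  bounce: vy ← 0.46·26.593 = 12.233
Arc 2: start y=0.000, vy=12.233 → t=2.497, apex=7.635, x_land=95.868, impact vy=-12.233
  bounce: vy ← 0.46·12.233 = 5.627
Arc 3: start y=0.000, vy=5.627 → t=1.148, apex=1.616, x_land=110.797, impact vy=-5.627
  bounce: vy ← 0.46·5.627 = 2.589
Arc 4: start y=0.000, vy=2.589 → t=0.528, apex=0.342, x_land=117.664, impact vy=-2.589
  bounce: vy ← 0.46·2.589 = 1.191
Arc 5: start y=0.000, vy=1.191 → t=0.243, apex=0.072, x_land=120.823, impact vy=-1.191
  bounce: vy ← 0.46·1.191 = 0.548
Arc 6: start y=0.000, vy=0.548 → t=0.112, apex=0.015, x_land=122.277, impact vy=-0.548
  bounce: vy ← 0.46·0.548 = 0.252

1 4.878 36.082 63.413
2 2.497 7.635 95.868
3 1.148 1.616 110.797
4 0.528 0.342 117.664
5 0.243 0.072 120.823
6 0.112 0.015 122.277
final: 122.277 0.252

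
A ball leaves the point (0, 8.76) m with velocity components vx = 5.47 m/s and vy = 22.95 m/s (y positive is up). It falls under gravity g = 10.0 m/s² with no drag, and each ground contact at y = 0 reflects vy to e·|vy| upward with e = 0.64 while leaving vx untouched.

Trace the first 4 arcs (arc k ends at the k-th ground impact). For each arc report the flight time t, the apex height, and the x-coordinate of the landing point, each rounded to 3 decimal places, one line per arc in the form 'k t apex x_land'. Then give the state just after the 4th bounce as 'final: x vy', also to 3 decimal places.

Arc 1: start y=8.760, vy=22.950 → t=4.944, apex=35.095, x_land=27.046, impact vy=-26.493
  bounce: vy ← 0.64·26.493 = 16.956
Arc 2: start y=0.000, vy=16.956 → t=3.391, apex=14.375, x_land=45.595, impact vy=-16.956
  bounce: vy ← 0.64·16.956 = 10.852
Arc 3: start y=0.000, vy=10.852 → t=2.170, apex=5.888, x_land=57.467, impact vy=-10.852
  bounce: vy ← 0.64·10.852 = 6.945
Arc 4: start y=0.000, vy=6.945 → t=1.389, apex=2.412, x_land=65.065, impact vy=-6.945
  bounce: vy ← 0.64·6.945 = 4.445

1 4.944 35.095 27.046
2 3.391 14.375 45.595
3 2.170 5.888 57.467
4 1.389 2.412 65.065
final: 65.065 4.445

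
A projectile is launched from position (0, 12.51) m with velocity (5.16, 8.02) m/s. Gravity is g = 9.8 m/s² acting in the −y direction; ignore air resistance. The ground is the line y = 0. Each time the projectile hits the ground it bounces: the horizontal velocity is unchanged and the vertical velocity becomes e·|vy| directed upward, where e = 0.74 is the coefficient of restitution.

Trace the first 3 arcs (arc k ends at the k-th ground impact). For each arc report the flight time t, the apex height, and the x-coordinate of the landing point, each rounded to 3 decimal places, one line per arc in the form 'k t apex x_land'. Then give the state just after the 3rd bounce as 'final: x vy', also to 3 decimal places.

Arc 1: start y=12.510, vy=8.020 → t=2.614, apex=15.792, x_land=13.486, impact vy=-17.593
  bounce: vy ← 0.74·17.593 = 13.019
Arc 2: start y=0.000, vy=13.019 → t=2.657, apex=8.648, x_land=27.196, impact vy=-13.019
  bounce: vy ← 0.74·13.019 = 9.634
Arc 3: start y=0.000, vy=9.634 → t=1.966, apex=4.735, x_land=37.341, impact vy=-9.634
  bounce: vy ← 0.74·9.634 = 7.129

1 2.614 15.792 13.486
2 2.657 8.648 27.196
3 1.966 4.735 37.341
final: 37.341 7.129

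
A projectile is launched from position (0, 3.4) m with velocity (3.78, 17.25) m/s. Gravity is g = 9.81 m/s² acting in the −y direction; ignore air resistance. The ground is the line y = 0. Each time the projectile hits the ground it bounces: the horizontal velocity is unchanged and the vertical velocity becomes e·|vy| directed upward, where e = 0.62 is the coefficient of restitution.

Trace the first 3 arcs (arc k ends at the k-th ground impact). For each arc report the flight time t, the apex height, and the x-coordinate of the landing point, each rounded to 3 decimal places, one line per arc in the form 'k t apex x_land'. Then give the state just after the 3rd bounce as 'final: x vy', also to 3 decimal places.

1 3.704 18.566 14.001
2 2.412 7.137 23.120
3 1.496 2.743 28.774
final: 28.774 4.549

Arc 1: start y=3.400, vy=17.250 → t=3.704, apex=18.566, x_land=14.001, impact vy=-19.086
  bounce: vy ← 0.62·19.086 = 11.833
Arc 2: start y=0.000, vy=11.833 → t=2.412, apex=7.137, x_land=23.120, impact vy=-11.833
  bounce: vy ← 0.62·11.833 = 7.337
Arc 3: start y=0.000, vy=7.337 → t=1.496, apex=2.743, x_land=28.774, impact vy=-7.337
  bounce: vy ← 0.62·7.337 = 4.549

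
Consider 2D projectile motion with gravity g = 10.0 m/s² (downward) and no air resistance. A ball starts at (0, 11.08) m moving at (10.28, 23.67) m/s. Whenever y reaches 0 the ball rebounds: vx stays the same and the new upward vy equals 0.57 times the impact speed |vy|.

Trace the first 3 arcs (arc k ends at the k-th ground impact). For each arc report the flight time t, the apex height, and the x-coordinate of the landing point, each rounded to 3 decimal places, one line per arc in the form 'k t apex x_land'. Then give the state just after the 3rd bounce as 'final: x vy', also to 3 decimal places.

1 5.163 39.093 53.078
2 3.188 12.701 85.847
3 1.817 4.127 104.525
final: 104.525 5.178

Arc 1: start y=11.080, vy=23.670 → t=5.163, apex=39.093, x_land=53.078, impact vy=-27.962
  bounce: vy ← 0.57·27.962 = 15.938
Arc 2: start y=0.000, vy=15.938 → t=3.188, apex=12.701, x_land=85.847, impact vy=-15.938
  bounce: vy ← 0.57·15.938 = 9.085
Arc 3: start y=0.000, vy=9.085 → t=1.817, apex=4.127, x_land=104.525, impact vy=-9.085
  bounce: vy ← 0.57·9.085 = 5.178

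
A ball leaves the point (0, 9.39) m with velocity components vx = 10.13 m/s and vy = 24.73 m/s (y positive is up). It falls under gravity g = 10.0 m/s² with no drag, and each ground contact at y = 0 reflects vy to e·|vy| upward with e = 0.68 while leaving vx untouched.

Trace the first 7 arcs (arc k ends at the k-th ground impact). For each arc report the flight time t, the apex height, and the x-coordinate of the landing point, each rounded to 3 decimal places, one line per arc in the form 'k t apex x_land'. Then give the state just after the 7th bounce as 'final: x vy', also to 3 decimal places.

Arc 1: start y=9.390, vy=24.730 → t=5.300, apex=39.969, x_land=53.692, impact vy=-28.273
  bounce: vy ← 0.68·28.273 = 19.226
Arc 2: start y=0.000, vy=19.226 → t=3.845, apex=18.482, x_land=92.644, impact vy=-19.226
  bounce: vy ← 0.68·19.226 = 13.074
Arc 3: start y=0.000, vy=13.074 → t=2.615, apex=8.546, x_land=119.131, impact vy=-13.074
  bounce: vy ← 0.68·13.074 = 8.890
Arc 4: start y=0.000, vy=8.890 → t=1.778, apex=3.952, x_land=137.142, impact vy=-8.890
  bounce: vy ← 0.68·8.890 = 6.045
Arc 5: start y=0.000, vy=6.045 → t=1.209, apex=1.827, x_land=149.389, impact vy=-6.045
  bounce: vy ← 0.68·6.045 = 4.111
Arc 6: start y=0.000, vy=4.111 → t=0.822, apex=0.845, x_land=157.718, impact vy=-4.111
  bounce: vy ← 0.68·4.111 = 2.795
Arc 7: start y=0.000, vy=2.795 → t=0.559, apex=0.391, x_land=163.381, impact vy=-2.795
  bounce: vy ← 0.68·2.795 = 1.901

1 5.300 39.969 53.692
2 3.845 18.482 92.644
3 2.615 8.546 119.131
4 1.778 3.952 137.142
5 1.209 1.827 149.389
6 0.822 0.845 157.718
7 0.559 0.391 163.381
final: 163.381 1.901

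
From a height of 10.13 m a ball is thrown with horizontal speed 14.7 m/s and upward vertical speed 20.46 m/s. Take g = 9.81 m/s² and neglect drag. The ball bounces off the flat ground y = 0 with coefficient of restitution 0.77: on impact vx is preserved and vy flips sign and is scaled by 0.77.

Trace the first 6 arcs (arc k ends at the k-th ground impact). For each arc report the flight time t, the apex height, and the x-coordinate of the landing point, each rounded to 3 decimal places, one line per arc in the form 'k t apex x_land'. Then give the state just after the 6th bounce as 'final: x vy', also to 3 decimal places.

Arc 1: start y=10.130, vy=20.460 → t=4.618, apex=31.466, x_land=67.891, impact vy=-24.847
  bounce: vy ← 0.77·24.847 = 19.132
Arc 2: start y=0.000, vy=19.132 → t=3.901, apex=18.656, x_land=125.228, impact vy=-19.132
  bounce: vy ← 0.77·19.132 = 14.732
Arc 3: start y=0.000, vy=14.732 → t=3.003, apex=11.061, x_land=169.378, impact vy=-14.732
  bounce: vy ← 0.77·14.732 = 11.343
Arc 4: start y=0.000, vy=11.343 → t=2.313, apex=6.558, x_land=203.374, impact vy=-11.343
  bounce: vy ← 0.77·11.343 = 8.734
Arc 5: start y=0.000, vy=8.734 → t=1.781, apex=3.888, x_land=229.550, impact vy=-8.734
  bounce: vy ← 0.77·8.734 = 6.725
Arc 6: start y=0.000, vy=6.725 → t=1.371, apex=2.305, x_land=249.706, impact vy=-6.725
  bounce: vy ← 0.77·6.725 = 5.179

1 4.618 31.466 67.891
2 3.901 18.656 125.228
3 3.003 11.061 169.378
4 2.313 6.558 203.374
5 1.781 3.888 229.550
6 1.371 2.305 249.706
final: 249.706 5.179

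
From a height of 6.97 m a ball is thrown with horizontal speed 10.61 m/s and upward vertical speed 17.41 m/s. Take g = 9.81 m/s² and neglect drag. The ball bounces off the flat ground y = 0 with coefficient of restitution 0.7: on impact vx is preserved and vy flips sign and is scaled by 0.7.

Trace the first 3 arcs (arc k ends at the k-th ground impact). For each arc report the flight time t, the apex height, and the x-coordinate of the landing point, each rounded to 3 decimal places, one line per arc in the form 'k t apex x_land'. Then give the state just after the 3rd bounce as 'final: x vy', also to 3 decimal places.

1 3.913 22.419 41.513
2 2.993 10.985 73.269
3 2.095 5.383 95.499
final: 95.499 7.194

Arc 1: start y=6.970, vy=17.410 → t=3.913, apex=22.419, x_land=41.513, impact vy=-20.973
  bounce: vy ← 0.7·20.973 = 14.681
Arc 2: start y=0.000, vy=14.681 → t=2.993, apex=10.985, x_land=73.269, impact vy=-14.681
  bounce: vy ← 0.7·14.681 = 10.277
Arc 3: start y=0.000, vy=10.277 → t=2.095, apex=5.383, x_land=95.499, impact vy=-10.277
  bounce: vy ← 0.7·10.277 = 7.194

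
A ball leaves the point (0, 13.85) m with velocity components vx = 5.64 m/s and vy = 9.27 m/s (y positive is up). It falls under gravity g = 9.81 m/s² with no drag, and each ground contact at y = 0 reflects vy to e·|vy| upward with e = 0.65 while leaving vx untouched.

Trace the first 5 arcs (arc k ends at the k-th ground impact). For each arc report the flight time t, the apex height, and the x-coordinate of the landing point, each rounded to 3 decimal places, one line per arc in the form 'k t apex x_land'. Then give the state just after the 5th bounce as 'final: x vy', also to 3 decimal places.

1 2.873 18.230 16.203
2 2.506 7.702 30.338
3 1.629 3.254 39.525
4 1.059 1.375 45.497
5 0.688 0.581 49.379
final: 49.379 2.194

Arc 1: start y=13.850, vy=9.270 → t=2.873, apex=18.230, x_land=16.203, impact vy=-18.912
  bounce: vy ← 0.65·18.912 = 12.293
Arc 2: start y=0.000, vy=12.293 → t=2.506, apex=7.702, x_land=30.338, impact vy=-12.293
  bounce: vy ← 0.65·12.293 = 7.990
Arc 3: start y=0.000, vy=7.990 → t=1.629, apex=3.254, x_land=39.525, impact vy=-7.990
  bounce: vy ← 0.65·7.990 = 5.194
Arc 4: start y=0.000, vy=5.194 → t=1.059, apex=1.375, x_land=45.497, impact vy=-5.194
  bounce: vy ← 0.65·5.194 = 3.376
Arc 5: start y=0.000, vy=3.376 → t=0.688, apex=0.581, x_land=49.379, impact vy=-3.376
  bounce: vy ← 0.65·3.376 = 2.194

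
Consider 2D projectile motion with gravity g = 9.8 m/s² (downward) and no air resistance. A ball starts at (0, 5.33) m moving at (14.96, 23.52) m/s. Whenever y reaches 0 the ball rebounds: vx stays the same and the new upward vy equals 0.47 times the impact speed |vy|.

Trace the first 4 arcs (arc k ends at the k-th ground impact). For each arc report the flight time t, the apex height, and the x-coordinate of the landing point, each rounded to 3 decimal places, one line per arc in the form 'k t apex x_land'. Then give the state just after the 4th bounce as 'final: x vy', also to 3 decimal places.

1 5.017 33.554 75.052
2 2.460 7.412 111.850
3 1.156 1.637 129.146
4 0.543 0.362 137.275
final: 137.275 1.251

Arc 1: start y=5.330, vy=23.520 → t=5.017, apex=33.554, x_land=75.052, impact vy=-25.645
  bounce: vy ← 0.47·25.645 = 12.053
Arc 2: start y=0.000, vy=12.053 → t=2.460, apex=7.412, x_land=111.850, impact vy=-12.053
  bounce: vy ← 0.47·12.053 = 5.665
Arc 3: start y=0.000, vy=5.665 → t=1.156, apex=1.637, x_land=129.146, impact vy=-5.665
  bounce: vy ← 0.47·5.665 = 2.663
Arc 4: start y=0.000, vy=2.663 → t=0.543, apex=0.362, x_land=137.275, impact vy=-2.663
  bounce: vy ← 0.47·2.663 = 1.251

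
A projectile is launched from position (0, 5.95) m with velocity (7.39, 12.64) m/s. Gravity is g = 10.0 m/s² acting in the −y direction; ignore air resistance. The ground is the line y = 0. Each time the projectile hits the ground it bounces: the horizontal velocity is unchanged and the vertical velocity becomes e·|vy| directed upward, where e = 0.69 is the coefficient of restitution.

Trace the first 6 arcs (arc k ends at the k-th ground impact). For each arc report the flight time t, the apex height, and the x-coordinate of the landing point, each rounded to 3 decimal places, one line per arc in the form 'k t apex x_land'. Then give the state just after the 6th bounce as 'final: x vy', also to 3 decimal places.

Arc 1: start y=5.950, vy=12.640 → t=2.934, apex=13.938, x_land=21.680, impact vy=-16.696
  bounce: vy ← 0.69·16.696 = 11.521
Arc 2: start y=0.000, vy=11.521 → t=2.304, apex=6.636, x_land=38.707, impact vy=-11.521
  bounce: vy ← 0.69·11.521 = 7.949
Arc 3: start y=0.000, vy=7.949 → t=1.590, apex=3.159, x_land=50.456, impact vy=-7.949
  bounce: vy ← 0.69·7.949 = 5.485
Arc 4: start y=0.000, vy=5.485 → t=1.097, apex=1.504, x_land=58.562, impact vy=-5.485
  bounce: vy ← 0.69·5.485 = 3.785
Arc 5: start y=0.000, vy=3.785 → t=0.757, apex=0.716, x_land=64.156, impact vy=-3.785
  bounce: vy ← 0.69·3.785 = 2.611
Arc 6: start y=0.000, vy=2.611 → t=0.522, apex=0.341, x_land=68.016, impact vy=-2.611
  bounce: vy ← 0.69·2.611 = 1.802

1 2.934 13.938 21.680
2 2.304 6.636 38.707
3 1.590 3.159 50.456
4 1.097 1.504 58.562
5 0.757 0.716 64.156
6 0.522 0.341 68.016
final: 68.016 1.802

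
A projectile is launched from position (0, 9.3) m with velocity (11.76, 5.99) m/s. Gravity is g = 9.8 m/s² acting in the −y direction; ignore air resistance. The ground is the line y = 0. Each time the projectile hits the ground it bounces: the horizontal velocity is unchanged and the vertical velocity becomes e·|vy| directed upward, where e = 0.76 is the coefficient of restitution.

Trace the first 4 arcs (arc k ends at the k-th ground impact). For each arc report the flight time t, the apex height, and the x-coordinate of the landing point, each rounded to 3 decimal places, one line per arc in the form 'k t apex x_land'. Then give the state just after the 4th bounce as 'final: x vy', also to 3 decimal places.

1 2.118 11.131 24.912
2 2.291 6.429 51.853
3 1.741 3.713 72.328
4 1.323 2.145 87.889
final: 87.889 4.928

Arc 1: start y=9.300, vy=5.990 → t=2.118, apex=11.131, x_land=24.912, impact vy=-14.770
  bounce: vy ← 0.76·14.770 = 11.225
Arc 2: start y=0.000, vy=11.225 → t=2.291, apex=6.429, x_land=51.853, impact vy=-11.225
  bounce: vy ← 0.76·11.225 = 8.531
Arc 3: start y=0.000, vy=8.531 → t=1.741, apex=3.713, x_land=72.328, impact vy=-8.531
  bounce: vy ← 0.76·8.531 = 6.484
Arc 4: start y=0.000, vy=6.484 → t=1.323, apex=2.145, x_land=87.889, impact vy=-6.484
  bounce: vy ← 0.76·6.484 = 4.928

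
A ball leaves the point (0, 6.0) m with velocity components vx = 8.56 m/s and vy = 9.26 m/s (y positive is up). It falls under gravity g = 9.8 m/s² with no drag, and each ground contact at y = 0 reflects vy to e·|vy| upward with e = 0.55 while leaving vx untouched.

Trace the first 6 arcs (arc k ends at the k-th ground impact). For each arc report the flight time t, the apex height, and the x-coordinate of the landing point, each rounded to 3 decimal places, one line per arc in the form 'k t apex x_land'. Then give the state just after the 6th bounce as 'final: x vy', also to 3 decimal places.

Arc 1: start y=6.000, vy=9.260 → t=2.400, apex=10.375, x_land=20.544, impact vy=-14.260
  bounce: vy ← 0.55·14.260 = 7.843
Arc 2: start y=0.000, vy=7.843 → t=1.601, apex=3.138, x_land=34.245, impact vy=-7.843
  bounce: vy ← 0.55·7.843 = 4.314
Arc 3: start y=0.000, vy=4.314 → t=0.880, apex=0.949, x_land=41.781, impact vy=-4.314
  bounce: vy ← 0.55·4.314 = 2.373
Arc 4: start y=0.000, vy=2.373 → t=0.484, apex=0.287, x_land=45.926, impact vy=-2.373
  bounce: vy ← 0.55·2.373 = 1.305
Arc 5: start y=0.000, vy=1.305 → t=0.266, apex=0.087, x_land=48.205, impact vy=-1.305
  bounce: vy ← 0.55·1.305 = 0.718
Arc 6: start y=0.000, vy=0.718 → t=0.146, apex=0.026, x_land=49.459, impact vy=-0.718
  bounce: vy ← 0.55·0.718 = 0.395

1 2.400 10.375 20.544
2 1.601 3.138 34.245
3 0.880 0.949 41.781
4 0.484 0.287 45.926
5 0.266 0.087 48.205
6 0.146 0.026 49.459
final: 49.459 0.395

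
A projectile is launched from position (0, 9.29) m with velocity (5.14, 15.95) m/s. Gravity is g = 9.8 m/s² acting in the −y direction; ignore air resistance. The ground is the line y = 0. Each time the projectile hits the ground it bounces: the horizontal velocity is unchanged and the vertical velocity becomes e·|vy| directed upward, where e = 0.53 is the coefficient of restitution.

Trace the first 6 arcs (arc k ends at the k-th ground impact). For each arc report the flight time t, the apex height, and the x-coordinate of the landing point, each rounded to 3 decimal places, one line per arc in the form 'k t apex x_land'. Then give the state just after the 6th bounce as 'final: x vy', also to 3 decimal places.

Arc 1: start y=9.290, vy=15.950 → t=3.759, apex=22.270, x_land=19.323, impact vy=-20.892
  bounce: vy ← 0.53·20.892 = 11.073
Arc 2: start y=0.000, vy=11.073 → t=2.260, apex=6.256, x_land=30.939, impact vy=-11.073
  bounce: vy ← 0.53·11.073 = 5.869
Arc 3: start y=0.000, vy=5.869 → t=1.198, apex=1.757, x_land=37.095, impact vy=-5.869
  bounce: vy ← 0.53·5.869 = 3.110
Arc 4: start y=0.000, vy=3.110 → t=0.635, apex=0.494, x_land=40.357, impact vy=-3.110
  bounce: vy ← 0.53·3.110 = 1.648
Arc 5: start y=0.000, vy=1.648 → t=0.336, apex=0.139, x_land=42.087, impact vy=-1.648
  bounce: vy ← 0.53·1.648 = 0.874
Arc 6: start y=0.000, vy=0.874 → t=0.178, apex=0.039, x_land=43.003, impact vy=-0.874
  bounce: vy ← 0.53·0.874 = 0.463

1 3.759 22.270 19.323
2 2.260 6.256 30.939
3 1.198 1.757 37.095
4 0.635 0.494 40.357
5 0.336 0.139 42.087
6 0.178 0.039 43.003
final: 43.003 0.463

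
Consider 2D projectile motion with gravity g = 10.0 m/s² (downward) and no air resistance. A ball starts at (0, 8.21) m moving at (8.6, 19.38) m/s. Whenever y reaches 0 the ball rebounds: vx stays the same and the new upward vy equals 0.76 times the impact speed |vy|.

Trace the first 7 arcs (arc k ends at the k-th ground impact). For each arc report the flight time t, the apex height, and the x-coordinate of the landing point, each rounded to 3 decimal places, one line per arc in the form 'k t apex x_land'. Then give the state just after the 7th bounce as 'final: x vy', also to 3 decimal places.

1 4.261 26.989 36.647
2 3.531 15.589 67.018
3 2.684 9.004 90.100
4 2.040 5.201 107.642
5 1.550 3.004 120.973
6 1.178 1.735 131.106
7 0.895 1.002 138.806
final: 138.806 3.403

Arc 1: start y=8.210, vy=19.380 → t=4.261, apex=26.989, x_land=36.647, impact vy=-23.233
  bounce: vy ← 0.76·23.233 = 17.657
Arc 2: start y=0.000, vy=17.657 → t=3.531, apex=15.589, x_land=67.018, impact vy=-17.657
  bounce: vy ← 0.76·17.657 = 13.420
Arc 3: start y=0.000, vy=13.420 → t=2.684, apex=9.004, x_land=90.100, impact vy=-13.420
  bounce: vy ← 0.76·13.420 = 10.199
Arc 4: start y=0.000, vy=10.199 → t=2.040, apex=5.201, x_land=107.642, impact vy=-10.199
  bounce: vy ← 0.76·10.199 = 7.751
Arc 5: start y=0.000, vy=7.751 → t=1.550, apex=3.004, x_land=120.973, impact vy=-7.751
  bounce: vy ← 0.76·7.751 = 5.891
Arc 6: start y=0.000, vy=5.891 → t=1.178, apex=1.735, x_land=131.106, impact vy=-5.891
  bounce: vy ← 0.76·5.891 = 4.477
Arc 7: start y=0.000, vy=4.477 → t=0.895, apex=1.002, x_land=138.806, impact vy=-4.477
  bounce: vy ← 0.76·4.477 = 3.403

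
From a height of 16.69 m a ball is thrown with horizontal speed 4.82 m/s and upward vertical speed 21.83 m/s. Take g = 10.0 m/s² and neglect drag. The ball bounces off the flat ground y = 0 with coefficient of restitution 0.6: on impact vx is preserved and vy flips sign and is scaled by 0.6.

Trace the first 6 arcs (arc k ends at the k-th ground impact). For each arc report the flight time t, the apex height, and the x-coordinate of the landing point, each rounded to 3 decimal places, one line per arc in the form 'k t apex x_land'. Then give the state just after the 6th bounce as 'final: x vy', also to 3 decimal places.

Arc 1: start y=16.690, vy=21.830 → t=5.030, apex=40.517, x_land=24.243, impact vy=-28.467
  bounce: vy ← 0.6·28.467 = 17.080
Arc 2: start y=0.000, vy=17.080 → t=3.416, apex=14.586, x_land=40.708, impact vy=-17.080
  bounce: vy ← 0.6·17.080 = 10.248
Arc 3: start y=0.000, vy=10.248 → t=2.050, apex=5.251, x_land=50.587, impact vy=-10.248
  bounce: vy ← 0.6·10.248 = 6.149
Arc 4: start y=0.000, vy=6.149 → t=1.230, apex=1.890, x_land=56.515, impact vy=-6.149
  bounce: vy ← 0.6·6.149 = 3.689
Arc 5: start y=0.000, vy=3.689 → t=0.738, apex=0.681, x_land=60.071, impact vy=-3.689
  bounce: vy ← 0.6·3.689 = 2.214
Arc 6: start y=0.000, vy=2.214 → t=0.443, apex=0.245, x_land=62.205, impact vy=-2.214
  bounce: vy ← 0.6·2.214 = 1.328

1 5.030 40.517 24.243
2 3.416 14.586 40.708
3 2.050 5.251 50.587
4 1.230 1.890 56.515
5 0.738 0.681 60.071
6 0.443 0.245 62.205
final: 62.205 1.328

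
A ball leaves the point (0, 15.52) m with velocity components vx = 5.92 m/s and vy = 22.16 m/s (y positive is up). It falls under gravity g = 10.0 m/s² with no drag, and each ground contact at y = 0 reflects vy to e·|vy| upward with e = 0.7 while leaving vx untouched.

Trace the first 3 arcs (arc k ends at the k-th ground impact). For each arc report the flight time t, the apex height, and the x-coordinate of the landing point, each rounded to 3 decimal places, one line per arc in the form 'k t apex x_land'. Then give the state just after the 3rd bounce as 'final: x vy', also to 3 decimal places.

1 5.047 40.073 29.878
2 3.963 19.636 53.342
3 2.774 9.622 69.766
final: 69.766 9.710

Arc 1: start y=15.520, vy=22.160 → t=5.047, apex=40.073, x_land=29.878, impact vy=-28.310
  bounce: vy ← 0.7·28.310 = 19.817
Arc 2: start y=0.000, vy=19.817 → t=3.963, apex=19.636, x_land=53.342, impact vy=-19.817
  bounce: vy ← 0.7·19.817 = 13.872
Arc 3: start y=0.000, vy=13.872 → t=2.774, apex=9.622, x_land=69.766, impact vy=-13.872
  bounce: vy ← 0.7·13.872 = 9.710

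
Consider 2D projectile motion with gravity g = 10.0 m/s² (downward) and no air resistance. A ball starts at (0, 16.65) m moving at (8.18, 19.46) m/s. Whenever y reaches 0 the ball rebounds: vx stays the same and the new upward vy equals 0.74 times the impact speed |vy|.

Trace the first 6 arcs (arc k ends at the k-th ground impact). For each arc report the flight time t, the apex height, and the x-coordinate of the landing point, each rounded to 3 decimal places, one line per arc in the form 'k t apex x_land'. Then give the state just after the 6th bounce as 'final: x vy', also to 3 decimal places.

Arc 1: start y=16.650, vy=19.460 → t=4.614, apex=35.585, x_land=37.741, impact vy=-26.678
  bounce: vy ← 0.74·26.678 = 19.741
Arc 2: start y=0.000, vy=19.741 → t=3.948, apex=19.486, x_land=70.037, impact vy=-19.741
  bounce: vy ← 0.74·19.741 = 14.609
Arc 3: start y=0.000, vy=14.609 → t=2.922, apex=10.671, x_land=93.937, impact vy=-14.609
  bounce: vy ← 0.74·14.609 = 10.810
Arc 4: start y=0.000, vy=10.810 → t=2.162, apex=5.843, x_land=111.623, impact vy=-10.810
  bounce: vy ← 0.74·10.810 = 8.000
Arc 5: start y=0.000, vy=8.000 → t=1.600, apex=3.200, x_land=124.710, impact vy=-8.000
  bounce: vy ← 0.74·8.000 = 5.920
Arc 6: start y=0.000, vy=5.920 → t=1.184, apex=1.752, x_land=134.395, impact vy=-5.920
  bounce: vy ← 0.74·5.920 = 4.381

1 4.614 35.585 37.741
2 3.948 19.486 70.037
3 2.922 10.671 93.937
4 2.162 5.843 111.623
5 1.600 3.200 124.710
6 1.184 1.752 134.395
final: 134.395 4.381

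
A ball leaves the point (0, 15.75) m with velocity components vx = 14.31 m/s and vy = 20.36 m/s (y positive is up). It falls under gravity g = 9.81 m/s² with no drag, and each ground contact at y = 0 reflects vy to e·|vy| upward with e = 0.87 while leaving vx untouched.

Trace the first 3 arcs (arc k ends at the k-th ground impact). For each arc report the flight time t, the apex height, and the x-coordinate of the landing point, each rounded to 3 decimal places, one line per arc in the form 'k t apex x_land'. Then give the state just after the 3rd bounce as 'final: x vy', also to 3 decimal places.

Arc 1: start y=15.750, vy=20.360 → t=4.817, apex=36.878, x_land=68.937, impact vy=-26.899
  bounce: vy ← 0.87·26.899 = 23.402
Arc 2: start y=0.000, vy=23.402 → t=4.771, apex=27.913, x_land=137.211, impact vy=-23.402
  bounce: vy ← 0.87·23.402 = 20.360
Arc 3: start y=0.000, vy=20.360 → t=4.151, apex=21.127, x_land=196.609, impact vy=-20.360
  bounce: vy ← 0.87·20.360 = 17.713

1 4.817 36.878 68.937
2 4.771 27.913 137.211
3 4.151 21.127 196.609
final: 196.609 17.713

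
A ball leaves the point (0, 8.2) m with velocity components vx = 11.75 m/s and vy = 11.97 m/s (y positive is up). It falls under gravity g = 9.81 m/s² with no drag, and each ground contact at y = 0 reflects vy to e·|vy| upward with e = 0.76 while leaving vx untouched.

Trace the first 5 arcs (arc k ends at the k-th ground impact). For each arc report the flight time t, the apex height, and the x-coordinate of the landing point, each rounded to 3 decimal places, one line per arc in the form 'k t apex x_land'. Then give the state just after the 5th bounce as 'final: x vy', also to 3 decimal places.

Arc 1: start y=8.200, vy=11.970 → t=2.998, apex=15.503, x_land=35.226, impact vy=-17.440
  bounce: vy ← 0.76·17.440 = 13.255
Arc 2: start y=0.000, vy=13.255 → t=2.702, apex=8.954, x_land=66.978, impact vy=-13.255
  bounce: vy ← 0.76·13.255 = 10.074
Arc 3: start y=0.000, vy=10.074 → t=2.054, apex=5.172, x_land=91.109, impact vy=-10.074
  bounce: vy ← 0.76·10.074 = 7.656
Arc 4: start y=0.000, vy=7.656 → t=1.561, apex=2.987, x_land=109.449, impact vy=-7.656
  bounce: vy ← 0.76·7.656 = 5.818
Arc 5: start y=0.000, vy=5.818 → t=1.186, apex=1.726, x_land=123.387, impact vy=-5.818
  bounce: vy ← 0.76·5.818 = 4.422

1 2.998 15.503 35.226
2 2.702 8.954 66.978
3 2.054 5.172 91.109
4 1.561 2.987 109.449
5 1.186 1.726 123.387
final: 123.387 4.422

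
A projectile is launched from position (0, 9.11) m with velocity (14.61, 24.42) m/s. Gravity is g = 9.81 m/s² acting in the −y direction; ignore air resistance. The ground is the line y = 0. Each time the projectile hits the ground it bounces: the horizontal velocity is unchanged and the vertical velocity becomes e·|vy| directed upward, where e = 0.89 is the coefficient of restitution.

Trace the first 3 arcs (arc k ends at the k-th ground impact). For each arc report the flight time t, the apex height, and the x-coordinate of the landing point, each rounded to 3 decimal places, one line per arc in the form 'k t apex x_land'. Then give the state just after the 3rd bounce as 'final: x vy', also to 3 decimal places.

Arc 1: start y=9.110, vy=24.420 → t=5.327, apex=39.504, x_land=77.831, impact vy=-27.840
  bounce: vy ← 0.89·27.840 = 24.778
Arc 2: start y=0.000, vy=24.778 → t=5.052, apex=31.291, x_land=151.634, impact vy=-24.778
  bounce: vy ← 0.89·24.778 = 22.052
Arc 3: start y=0.000, vy=22.052 → t=4.496, apex=24.786, x_land=217.318, impact vy=-22.052
  bounce: vy ← 0.89·22.052 = 19.626

1 5.327 39.504 77.831
2 5.052 31.291 151.634
3 4.496 24.786 217.318
final: 217.318 19.626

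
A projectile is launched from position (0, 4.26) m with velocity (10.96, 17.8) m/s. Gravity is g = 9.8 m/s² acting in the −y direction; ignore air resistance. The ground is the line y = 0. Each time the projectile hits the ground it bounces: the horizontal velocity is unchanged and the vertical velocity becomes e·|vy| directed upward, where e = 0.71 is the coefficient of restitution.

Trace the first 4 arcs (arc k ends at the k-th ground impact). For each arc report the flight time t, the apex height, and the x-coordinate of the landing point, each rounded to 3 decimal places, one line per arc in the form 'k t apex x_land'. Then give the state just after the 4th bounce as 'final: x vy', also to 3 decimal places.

Arc 1: start y=4.260, vy=17.800 → t=3.858, apex=20.425, x_land=42.284, impact vy=-20.008
  bounce: vy ← 0.71·20.008 = 14.206
Arc 2: start y=0.000, vy=14.206 → t=2.899, apex=10.296, x_land=74.059, impact vy=-14.206
  bounce: vy ← 0.71·14.206 = 10.086
Arc 3: start y=0.000, vy=10.086 → t=2.058, apex=5.190, x_land=96.619, impact vy=-10.086
  bounce: vy ← 0.71·10.086 = 7.161
Arc 4: start y=0.000, vy=7.161 → t=1.461, apex=2.616, x_land=112.637, impact vy=-7.161
  bounce: vy ← 0.71·7.161 = 5.084

1 3.858 20.425 42.284
2 2.899 10.296 74.059
3 2.058 5.190 96.619
4 1.461 2.616 112.637
final: 112.637 5.084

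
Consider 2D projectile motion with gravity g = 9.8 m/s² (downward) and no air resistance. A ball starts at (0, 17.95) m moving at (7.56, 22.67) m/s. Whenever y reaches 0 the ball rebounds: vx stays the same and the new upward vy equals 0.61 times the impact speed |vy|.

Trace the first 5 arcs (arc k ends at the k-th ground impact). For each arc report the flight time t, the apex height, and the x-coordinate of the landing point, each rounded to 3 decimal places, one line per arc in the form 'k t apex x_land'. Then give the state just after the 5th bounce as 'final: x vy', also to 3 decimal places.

Arc 1: start y=17.950, vy=22.670 → t=5.316, apex=44.171, x_land=40.187, impact vy=-29.424
  bounce: vy ← 0.61·29.424 = 17.948
Arc 2: start y=0.000, vy=17.948 → t=3.663, apex=16.436, x_land=67.878, impact vy=-17.948
  bounce: vy ← 0.61·17.948 = 10.949
Arc 3: start y=0.000, vy=10.949 → t=2.234, apex=6.116, x_land=84.770, impact vy=-10.949
  bounce: vy ← 0.61·10.949 = 6.679
Arc 4: start y=0.000, vy=6.679 → t=1.363, apex=2.276, x_land=95.074, impact vy=-6.679
  bounce: vy ← 0.61·6.679 = 4.074
Arc 5: start y=0.000, vy=4.074 → t=0.831, apex=0.847, x_land=101.360, impact vy=-4.074
  bounce: vy ← 0.61·4.074 = 2.485

1 5.316 44.171 40.187
2 3.663 16.436 67.878
3 2.234 6.116 84.770
4 1.363 2.276 95.074
5 0.831 0.847 101.360
final: 101.360 2.485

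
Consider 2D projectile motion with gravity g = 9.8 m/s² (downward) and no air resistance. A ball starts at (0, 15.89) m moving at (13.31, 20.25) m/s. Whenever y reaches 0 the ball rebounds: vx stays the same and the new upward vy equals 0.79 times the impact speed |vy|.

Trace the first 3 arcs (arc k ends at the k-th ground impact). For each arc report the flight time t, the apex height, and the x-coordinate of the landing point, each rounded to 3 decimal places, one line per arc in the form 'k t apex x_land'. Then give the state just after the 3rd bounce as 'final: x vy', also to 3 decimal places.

Arc 1: start y=15.890, vy=20.250 → t=4.807, apex=36.812, x_land=63.984, impact vy=-26.861
  bounce: vy ← 0.79·26.861 = 21.220
Arc 2: start y=0.000, vy=21.220 → t=4.331, apex=22.974, x_land=121.625, impact vy=-21.220
  bounce: vy ← 0.79·21.220 = 16.764
Arc 3: start y=0.000, vy=16.764 → t=3.421, apex=14.338, x_land=167.161, impact vy=-16.764
  bounce: vy ← 0.79·16.764 = 13.243

1 4.807 36.812 63.984
2 4.331 22.974 121.625
3 3.421 14.338 167.161
final: 167.161 13.243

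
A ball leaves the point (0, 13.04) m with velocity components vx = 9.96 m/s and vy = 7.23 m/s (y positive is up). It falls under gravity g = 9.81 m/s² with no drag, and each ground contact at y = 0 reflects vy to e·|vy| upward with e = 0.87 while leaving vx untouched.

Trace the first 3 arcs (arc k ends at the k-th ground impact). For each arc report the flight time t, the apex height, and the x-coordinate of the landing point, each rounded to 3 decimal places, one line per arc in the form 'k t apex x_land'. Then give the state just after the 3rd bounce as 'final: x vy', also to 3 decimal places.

1 2.526 15.704 25.162
2 3.113 11.887 56.172
3 2.709 8.997 83.150
final: 83.150 11.559

Arc 1: start y=13.040, vy=7.230 → t=2.526, apex=15.704, x_land=25.162, impact vy=-17.553
  bounce: vy ← 0.87·17.553 = 15.271
Arc 2: start y=0.000, vy=15.271 → t=3.113, apex=11.887, x_land=56.172, impact vy=-15.271
  bounce: vy ← 0.87·15.271 = 13.286
Arc 3: start y=0.000, vy=13.286 → t=2.709, apex=8.997, x_land=83.150, impact vy=-13.286
  bounce: vy ← 0.87·13.286 = 11.559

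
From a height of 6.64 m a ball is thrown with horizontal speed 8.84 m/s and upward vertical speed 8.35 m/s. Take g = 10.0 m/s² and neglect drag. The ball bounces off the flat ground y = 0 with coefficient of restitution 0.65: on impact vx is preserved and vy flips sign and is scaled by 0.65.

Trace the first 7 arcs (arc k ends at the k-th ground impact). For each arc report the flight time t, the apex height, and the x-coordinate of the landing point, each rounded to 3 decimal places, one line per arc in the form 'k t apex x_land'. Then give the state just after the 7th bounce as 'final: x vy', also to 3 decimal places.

1 2.258 10.126 19.962
2 1.850 4.278 36.316
3 1.203 1.808 46.946
4 0.782 0.764 53.856
5 0.508 0.323 58.347
6 0.330 0.136 61.267
7 0.215 0.058 63.164
final: 63.164 0.698

Arc 1: start y=6.640, vy=8.350 → t=2.258, apex=10.126, x_land=19.962, impact vy=-14.231
  bounce: vy ← 0.65·14.231 = 9.250
Arc 2: start y=0.000, vy=9.250 → t=1.850, apex=4.278, x_land=36.316, impact vy=-9.250
  bounce: vy ← 0.65·9.250 = 6.013
Arc 3: start y=0.000, vy=6.013 → t=1.203, apex=1.808, x_land=46.946, impact vy=-6.013
  bounce: vy ← 0.65·6.013 = 3.908
Arc 4: start y=0.000, vy=3.908 → t=0.782, apex=0.764, x_land=53.856, impact vy=-3.908
  bounce: vy ← 0.65·3.908 = 2.540
Arc 5: start y=0.000, vy=2.540 → t=0.508, apex=0.323, x_land=58.347, impact vy=-2.540
  bounce: vy ← 0.65·2.540 = 1.651
Arc 6: start y=0.000, vy=1.651 → t=0.330, apex=0.136, x_land=61.267, impact vy=-1.651
  bounce: vy ← 0.65·1.651 = 1.073
Arc 7: start y=0.000, vy=1.073 → t=0.215, apex=0.058, x_land=63.164, impact vy=-1.073
  bounce: vy ← 0.65·1.073 = 0.698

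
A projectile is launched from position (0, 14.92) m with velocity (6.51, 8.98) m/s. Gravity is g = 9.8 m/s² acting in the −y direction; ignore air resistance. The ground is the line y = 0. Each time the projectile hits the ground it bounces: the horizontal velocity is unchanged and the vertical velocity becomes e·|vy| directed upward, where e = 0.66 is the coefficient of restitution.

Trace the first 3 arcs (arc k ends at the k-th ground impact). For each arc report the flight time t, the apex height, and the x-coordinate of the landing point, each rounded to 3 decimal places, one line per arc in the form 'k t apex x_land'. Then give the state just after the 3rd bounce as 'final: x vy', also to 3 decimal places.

Arc 1: start y=14.920, vy=8.980 → t=2.887, apex=19.034, x_land=18.796, impact vy=-19.315
  bounce: vy ← 0.66·19.315 = 12.748
Arc 2: start y=0.000, vy=12.748 → t=2.602, apex=8.291, x_land=35.733, impact vy=-12.748
  bounce: vy ← 0.66·12.748 = 8.414
Arc 3: start y=0.000, vy=8.414 → t=1.717, apex=3.612, x_land=46.911, impact vy=-8.414
  bounce: vy ← 0.66·8.414 = 5.553

1 2.887 19.034 18.796
2 2.602 8.291 35.733
3 1.717 3.612 46.911
final: 46.911 5.553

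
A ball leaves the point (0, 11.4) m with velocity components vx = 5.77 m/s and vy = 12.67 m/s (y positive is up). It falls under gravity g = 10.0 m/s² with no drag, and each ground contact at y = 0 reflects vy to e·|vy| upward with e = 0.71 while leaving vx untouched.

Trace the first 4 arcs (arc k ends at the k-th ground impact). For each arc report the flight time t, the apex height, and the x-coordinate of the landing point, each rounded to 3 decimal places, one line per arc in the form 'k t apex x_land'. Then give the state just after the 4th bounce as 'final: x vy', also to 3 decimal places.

Arc 1: start y=11.400, vy=12.670 → t=3.238, apex=19.426, x_land=18.684, impact vy=-19.711
  bounce: vy ← 0.71·19.711 = 13.995
Arc 2: start y=0.000, vy=13.995 → t=2.799, apex=9.793, x_land=34.834, impact vy=-13.995
  bounce: vy ← 0.71·13.995 = 9.936
Arc 3: start y=0.000, vy=9.936 → t=1.987, apex=4.937, x_land=46.301, impact vy=-9.936
  bounce: vy ← 0.71·9.936 = 7.055
Arc 4: start y=0.000, vy=7.055 → t=1.411, apex=2.489, x_land=54.442, impact vy=-7.055
  bounce: vy ← 0.71·7.055 = 5.009

1 3.238 19.426 18.684
2 2.799 9.793 34.834
3 1.987 4.937 46.301
4 1.411 2.489 54.442
final: 54.442 5.009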